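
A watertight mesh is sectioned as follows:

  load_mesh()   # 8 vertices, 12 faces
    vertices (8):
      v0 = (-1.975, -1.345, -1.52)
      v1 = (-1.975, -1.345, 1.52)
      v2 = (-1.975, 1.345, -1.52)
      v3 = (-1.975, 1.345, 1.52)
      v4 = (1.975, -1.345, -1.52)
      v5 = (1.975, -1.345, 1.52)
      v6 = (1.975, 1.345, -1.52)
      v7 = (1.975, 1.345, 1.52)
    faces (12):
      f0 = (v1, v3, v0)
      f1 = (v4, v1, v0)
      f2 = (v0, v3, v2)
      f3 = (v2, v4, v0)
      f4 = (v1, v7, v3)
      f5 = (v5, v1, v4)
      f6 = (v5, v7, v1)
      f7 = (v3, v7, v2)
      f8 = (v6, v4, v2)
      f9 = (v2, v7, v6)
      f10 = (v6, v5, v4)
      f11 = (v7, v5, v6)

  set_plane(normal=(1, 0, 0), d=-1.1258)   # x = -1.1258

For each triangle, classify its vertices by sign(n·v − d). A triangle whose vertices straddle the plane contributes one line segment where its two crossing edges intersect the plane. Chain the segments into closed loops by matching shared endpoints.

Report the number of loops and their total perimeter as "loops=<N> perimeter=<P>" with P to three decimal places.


Straddling triangles (8 of 12):
  (v4,v1,v0) [+--] → (-1.1258, -1.345, 0.866438)–(-1.1258, -1.345, -1.52)  len=2.3864
  (v2,v4,v0) [-+-] → (-1.1258, 0.766684, -1.52)–(-1.1258, -1.345, -1.52)  len=2.1117
  (v1,v7,v3) [-+-] → (-1.1258, -0.766684, 1.52)–(-1.1258, 1.345, 1.52)  len=2.1117
  (v5,v1,v4) [+-+] → (-1.1258, -1.345, 1.52)–(-1.1258, -1.345, 0.866438)  len=0.6536
  (v5,v7,v1) [++-] → (-1.1258, -0.766684, 1.52)–(-1.1258, -1.345, 1.52)  len=0.5783
  (v3,v7,v2) [-+-] → (-1.1258, 1.345, 1.52)–(-1.1258, 1.345, -0.866438)  len=2.3864
  (v6,v4,v2) [++-] → (-1.1258, 0.766684, -1.52)–(-1.1258, 1.345, -1.52)  len=0.5783
  (v2,v7,v6) [-++] → (-1.1258, 1.345, -0.866438)–(-1.1258, 1.345, -1.52)  len=0.6536

Chained into 1 loop(s):
  loop 1: 8 segments, perimeter = 11.4600
Total perimeter = 11.460

loops=1 perimeter=11.460


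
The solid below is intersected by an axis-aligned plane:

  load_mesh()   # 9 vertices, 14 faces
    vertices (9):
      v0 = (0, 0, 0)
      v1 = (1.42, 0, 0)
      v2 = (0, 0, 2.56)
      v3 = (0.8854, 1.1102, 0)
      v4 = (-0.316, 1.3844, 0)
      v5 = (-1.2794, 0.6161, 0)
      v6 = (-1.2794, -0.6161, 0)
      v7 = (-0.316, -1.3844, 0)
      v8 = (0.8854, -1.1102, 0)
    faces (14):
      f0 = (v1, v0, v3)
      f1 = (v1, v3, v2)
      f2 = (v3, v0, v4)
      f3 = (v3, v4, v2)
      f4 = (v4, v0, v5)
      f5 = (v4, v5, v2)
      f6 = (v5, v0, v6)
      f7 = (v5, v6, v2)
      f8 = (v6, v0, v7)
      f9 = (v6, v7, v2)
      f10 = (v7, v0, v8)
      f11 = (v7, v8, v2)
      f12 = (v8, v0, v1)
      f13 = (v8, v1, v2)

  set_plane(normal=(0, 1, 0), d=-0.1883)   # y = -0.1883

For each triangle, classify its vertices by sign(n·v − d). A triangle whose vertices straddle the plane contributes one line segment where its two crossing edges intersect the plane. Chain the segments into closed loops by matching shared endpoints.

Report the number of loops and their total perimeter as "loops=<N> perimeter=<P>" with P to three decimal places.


loops=1 perimeter=7.795

Straddling triangles (8 of 14):
  (v5,v0,v6) [++-] → (-0.391026, -0.1883, 0)–(-1.2794, -0.1883, 0)  len=0.8884
  (v5,v6,v2) [+-+] → (-1.2794, -0.1883, 0)–(-0.391026, -0.1883, 1.77758)  len=1.9872
  (v6,v0,v7) [-+-] → (-0.391026, -0.1883, 0)–(-0.0429809, -0.1883, 0)  len=0.3480
  (v6,v7,v2) [--+] → (-0.0429809, -0.1883, 2.2118)–(-0.391026, -0.1883, 1.77758)  len=0.5565
  (v7,v0,v8) [-+-] → (-0.0429809, -0.1883, 0)–(0.150172, -0.1883, 0)  len=0.1932
  (v7,v8,v2) [--+] → (0.150172, -0.1883, 2.1258)–(-0.0429809, -0.1883, 2.2118)  len=0.2114
  (v8,v0,v1) [-++] → (0.150172, -0.1883, 0)–(1.32933, -0.1883, 0)  len=1.1792
  (v8,v1,v2) [-++] → (1.32933, -0.1883, 0)–(0.150172, -0.1883, 2.1258)  len=2.4309

Chained into 1 loop(s):
  loop 1: 8 segments, perimeter = 7.7948
Total perimeter = 7.795


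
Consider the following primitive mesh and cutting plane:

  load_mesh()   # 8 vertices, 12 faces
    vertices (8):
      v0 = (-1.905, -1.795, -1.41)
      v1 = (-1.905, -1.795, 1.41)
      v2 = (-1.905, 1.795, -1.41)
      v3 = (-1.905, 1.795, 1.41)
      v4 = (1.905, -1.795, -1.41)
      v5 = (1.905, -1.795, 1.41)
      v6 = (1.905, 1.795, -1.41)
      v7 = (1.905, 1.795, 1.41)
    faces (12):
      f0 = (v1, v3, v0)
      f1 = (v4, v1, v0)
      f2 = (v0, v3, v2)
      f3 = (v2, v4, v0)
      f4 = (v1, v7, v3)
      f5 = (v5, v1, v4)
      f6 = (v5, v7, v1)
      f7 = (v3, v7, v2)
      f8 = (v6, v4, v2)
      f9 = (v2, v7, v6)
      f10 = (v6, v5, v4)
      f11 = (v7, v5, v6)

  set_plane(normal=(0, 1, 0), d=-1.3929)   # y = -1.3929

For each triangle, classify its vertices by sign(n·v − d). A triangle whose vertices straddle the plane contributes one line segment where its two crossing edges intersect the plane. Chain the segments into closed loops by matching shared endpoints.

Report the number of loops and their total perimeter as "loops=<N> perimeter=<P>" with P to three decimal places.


loops=1 perimeter=13.260

Straddling triangles (8 of 12):
  (v1,v3,v0) [-+-] → (-1.905, -1.3929, 1.41)–(-1.905, -1.3929, -1.09414)  len=2.5041
  (v0,v3,v2) [-++] → (-1.905, -1.3929, -1.09414)–(-1.905, -1.3929, -1.41)  len=0.3159
  (v2,v4,v0) [+--] → (1.47826, -1.3929, -1.41)–(-1.905, -1.3929, -1.41)  len=3.3833
  (v1,v7,v3) [-++] → (-1.47826, -1.3929, 1.41)–(-1.905, -1.3929, 1.41)  len=0.4267
  (v5,v7,v1) [-+-] → (1.905, -1.3929, 1.41)–(-1.47826, -1.3929, 1.41)  len=3.3833
  (v6,v4,v2) [+-+] → (1.905, -1.3929, -1.41)–(1.47826, -1.3929, -1.41)  len=0.4267
  (v6,v5,v4) [+--] → (1.905, -1.3929, 1.09414)–(1.905, -1.3929, -1.41)  len=2.5041
  (v7,v5,v6) [+-+] → (1.905, -1.3929, 1.41)–(1.905, -1.3929, 1.09414)  len=0.3159

Chained into 1 loop(s):
  loop 1: 8 segments, perimeter = 13.2600
Total perimeter = 13.260


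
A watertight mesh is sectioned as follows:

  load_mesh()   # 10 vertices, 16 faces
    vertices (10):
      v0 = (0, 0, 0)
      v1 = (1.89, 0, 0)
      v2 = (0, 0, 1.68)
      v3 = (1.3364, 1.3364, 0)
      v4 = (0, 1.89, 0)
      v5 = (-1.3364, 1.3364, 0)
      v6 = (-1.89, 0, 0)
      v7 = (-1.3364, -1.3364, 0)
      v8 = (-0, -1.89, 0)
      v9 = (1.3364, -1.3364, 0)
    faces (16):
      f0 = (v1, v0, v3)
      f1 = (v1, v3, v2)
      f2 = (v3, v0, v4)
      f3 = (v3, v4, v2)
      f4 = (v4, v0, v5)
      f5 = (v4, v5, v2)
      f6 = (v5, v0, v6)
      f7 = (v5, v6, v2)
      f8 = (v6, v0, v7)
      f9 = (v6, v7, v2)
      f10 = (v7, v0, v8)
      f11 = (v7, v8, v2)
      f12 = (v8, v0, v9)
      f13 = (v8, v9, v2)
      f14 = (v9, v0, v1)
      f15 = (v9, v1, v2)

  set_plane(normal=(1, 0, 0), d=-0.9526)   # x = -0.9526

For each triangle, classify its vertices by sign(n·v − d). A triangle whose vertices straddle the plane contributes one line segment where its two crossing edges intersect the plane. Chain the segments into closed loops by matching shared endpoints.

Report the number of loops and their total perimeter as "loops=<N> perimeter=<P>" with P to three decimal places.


Straddling triangles (8 of 16):
  (v4,v0,v5) [++-] → (-0.9526, 0.9526, 0)–(-0.9526, 1.49539, 0)  len=0.5428
  (v4,v5,v2) [+-+] → (-0.9526, 1.49539, 0)–(-0.9526, 0.9526, 0.482478)  len=0.7262
  (v5,v0,v6) [-+-] → (-0.9526, 0.9526, 0)–(-0.9526, 0, 0)  len=0.9526
  (v5,v6,v2) [--+] → (-0.9526, 0, 0.833244)–(-0.9526, 0.9526, 0.482478)  len=1.0151
  (v6,v0,v7) [-+-] → (-0.9526, 0, 0)–(-0.9526, -0.9526, 0)  len=0.9526
  (v6,v7,v2) [--+] → (-0.9526, -0.9526, 0.482478)–(-0.9526, 0, 0.833244)  len=1.0151
  (v7,v0,v8) [-++] → (-0.9526, -0.9526, 0)–(-0.9526, -1.49539, 0)  len=0.5428
  (v7,v8,v2) [-++] → (-0.9526, -1.49539, 0)–(-0.9526, -0.9526, 0.482478)  len=0.7262

Chained into 1 loop(s):
  loop 1: 8 segments, perimeter = 6.4735
Total perimeter = 6.473

loops=1 perimeter=6.473


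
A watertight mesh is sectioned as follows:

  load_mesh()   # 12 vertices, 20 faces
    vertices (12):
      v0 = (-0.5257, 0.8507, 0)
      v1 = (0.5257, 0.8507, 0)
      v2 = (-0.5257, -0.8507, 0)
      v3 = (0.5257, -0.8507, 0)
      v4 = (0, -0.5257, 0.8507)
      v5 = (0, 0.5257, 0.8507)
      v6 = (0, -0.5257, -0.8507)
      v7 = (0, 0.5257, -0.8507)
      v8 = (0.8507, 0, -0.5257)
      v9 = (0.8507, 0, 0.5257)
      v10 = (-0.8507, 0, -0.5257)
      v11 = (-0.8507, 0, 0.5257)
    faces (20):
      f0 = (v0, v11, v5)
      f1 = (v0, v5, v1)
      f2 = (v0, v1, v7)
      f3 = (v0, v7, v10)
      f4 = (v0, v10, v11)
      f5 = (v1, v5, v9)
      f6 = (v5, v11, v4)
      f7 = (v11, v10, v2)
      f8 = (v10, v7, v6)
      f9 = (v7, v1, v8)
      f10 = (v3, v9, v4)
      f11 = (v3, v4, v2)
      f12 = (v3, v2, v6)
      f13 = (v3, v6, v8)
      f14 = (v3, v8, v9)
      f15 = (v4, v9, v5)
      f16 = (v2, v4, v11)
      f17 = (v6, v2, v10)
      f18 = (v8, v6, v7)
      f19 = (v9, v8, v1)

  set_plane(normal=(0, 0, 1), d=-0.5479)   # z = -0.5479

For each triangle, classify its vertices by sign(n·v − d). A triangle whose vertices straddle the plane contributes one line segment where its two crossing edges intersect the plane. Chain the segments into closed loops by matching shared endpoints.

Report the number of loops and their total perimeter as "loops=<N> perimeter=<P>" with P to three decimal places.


loops=1 perimeter=4.317

Straddling triangles (8 of 20):
  (v0,v1,v7) [++-] → (0.187119, 0.641381, -0.5479)–(-0.187119, 0.641381, -0.5479)  len=0.3742
  (v0,v7,v10) [+-+] → (-0.187119, 0.641381, -0.5479)–(-0.792591, 0.0359094, -0.5479)  len=0.8563
  (v10,v7,v6) [+--] → (-0.792591, 0.0359094, -0.5479)–(-0.792591, -0.0359094, -0.5479)  len=0.0718
  (v7,v1,v8) [-++] → (0.187119, 0.641381, -0.5479)–(0.792591, 0.0359094, -0.5479)  len=0.8563
  (v3,v2,v6) [++-] → (-0.187119, -0.641381, -0.5479)–(0.187119, -0.641381, -0.5479)  len=0.3742
  (v3,v6,v8) [+-+] → (0.187119, -0.641381, -0.5479)–(0.792591, -0.0359094, -0.5479)  len=0.8563
  (v6,v2,v10) [-++] → (-0.187119, -0.641381, -0.5479)–(-0.792591, -0.0359094, -0.5479)  len=0.8563
  (v8,v6,v7) [+--] → (0.792591, -0.0359094, -0.5479)–(0.792591, 0.0359094, -0.5479)  len=0.0718

Chained into 1 loop(s):
  loop 1: 8 segments, perimeter = 4.3172
Total perimeter = 4.317


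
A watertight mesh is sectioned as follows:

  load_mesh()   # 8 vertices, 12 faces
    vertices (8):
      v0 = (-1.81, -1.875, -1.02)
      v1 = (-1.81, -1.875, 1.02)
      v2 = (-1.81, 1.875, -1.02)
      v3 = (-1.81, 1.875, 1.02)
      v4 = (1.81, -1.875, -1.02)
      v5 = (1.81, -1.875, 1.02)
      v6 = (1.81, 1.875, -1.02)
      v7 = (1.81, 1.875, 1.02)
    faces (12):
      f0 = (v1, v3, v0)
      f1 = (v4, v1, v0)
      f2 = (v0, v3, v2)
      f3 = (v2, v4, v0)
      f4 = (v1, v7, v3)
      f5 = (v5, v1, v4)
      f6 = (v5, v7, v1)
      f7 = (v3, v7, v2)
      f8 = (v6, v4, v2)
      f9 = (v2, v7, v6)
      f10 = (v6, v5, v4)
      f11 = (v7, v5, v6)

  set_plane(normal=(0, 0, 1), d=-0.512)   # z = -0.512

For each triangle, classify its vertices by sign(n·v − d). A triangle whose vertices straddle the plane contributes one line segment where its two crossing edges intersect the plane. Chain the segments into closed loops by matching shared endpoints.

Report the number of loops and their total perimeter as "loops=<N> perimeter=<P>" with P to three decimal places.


loops=1 perimeter=14.740

Straddling triangles (8 of 12):
  (v1,v3,v0) [++-] → (-1.81, -0.941176, -0.512)–(-1.81, -1.875, -0.512)  len=0.9338
  (v4,v1,v0) [-+-] → (0.908549, -1.875, -0.512)–(-1.81, -1.875, -0.512)  len=2.7185
  (v0,v3,v2) [-+-] → (-1.81, -0.941176, -0.512)–(-1.81, 1.875, -0.512)  len=2.8162
  (v5,v1,v4) [++-] → (0.908549, -1.875, -0.512)–(1.81, -1.875, -0.512)  len=0.9015
  (v3,v7,v2) [++-] → (-0.908549, 1.875, -0.512)–(-1.81, 1.875, -0.512)  len=0.9015
  (v2,v7,v6) [-+-] → (-0.908549, 1.875, -0.512)–(1.81, 1.875, -0.512)  len=2.7185
  (v6,v5,v4) [-+-] → (1.81, 0.941176, -0.512)–(1.81, -1.875, -0.512)  len=2.8162
  (v7,v5,v6) [++-] → (1.81, 0.941176, -0.512)–(1.81, 1.875, -0.512)  len=0.9338

Chained into 1 loop(s):
  loop 1: 8 segments, perimeter = 14.7400
Total perimeter = 14.740


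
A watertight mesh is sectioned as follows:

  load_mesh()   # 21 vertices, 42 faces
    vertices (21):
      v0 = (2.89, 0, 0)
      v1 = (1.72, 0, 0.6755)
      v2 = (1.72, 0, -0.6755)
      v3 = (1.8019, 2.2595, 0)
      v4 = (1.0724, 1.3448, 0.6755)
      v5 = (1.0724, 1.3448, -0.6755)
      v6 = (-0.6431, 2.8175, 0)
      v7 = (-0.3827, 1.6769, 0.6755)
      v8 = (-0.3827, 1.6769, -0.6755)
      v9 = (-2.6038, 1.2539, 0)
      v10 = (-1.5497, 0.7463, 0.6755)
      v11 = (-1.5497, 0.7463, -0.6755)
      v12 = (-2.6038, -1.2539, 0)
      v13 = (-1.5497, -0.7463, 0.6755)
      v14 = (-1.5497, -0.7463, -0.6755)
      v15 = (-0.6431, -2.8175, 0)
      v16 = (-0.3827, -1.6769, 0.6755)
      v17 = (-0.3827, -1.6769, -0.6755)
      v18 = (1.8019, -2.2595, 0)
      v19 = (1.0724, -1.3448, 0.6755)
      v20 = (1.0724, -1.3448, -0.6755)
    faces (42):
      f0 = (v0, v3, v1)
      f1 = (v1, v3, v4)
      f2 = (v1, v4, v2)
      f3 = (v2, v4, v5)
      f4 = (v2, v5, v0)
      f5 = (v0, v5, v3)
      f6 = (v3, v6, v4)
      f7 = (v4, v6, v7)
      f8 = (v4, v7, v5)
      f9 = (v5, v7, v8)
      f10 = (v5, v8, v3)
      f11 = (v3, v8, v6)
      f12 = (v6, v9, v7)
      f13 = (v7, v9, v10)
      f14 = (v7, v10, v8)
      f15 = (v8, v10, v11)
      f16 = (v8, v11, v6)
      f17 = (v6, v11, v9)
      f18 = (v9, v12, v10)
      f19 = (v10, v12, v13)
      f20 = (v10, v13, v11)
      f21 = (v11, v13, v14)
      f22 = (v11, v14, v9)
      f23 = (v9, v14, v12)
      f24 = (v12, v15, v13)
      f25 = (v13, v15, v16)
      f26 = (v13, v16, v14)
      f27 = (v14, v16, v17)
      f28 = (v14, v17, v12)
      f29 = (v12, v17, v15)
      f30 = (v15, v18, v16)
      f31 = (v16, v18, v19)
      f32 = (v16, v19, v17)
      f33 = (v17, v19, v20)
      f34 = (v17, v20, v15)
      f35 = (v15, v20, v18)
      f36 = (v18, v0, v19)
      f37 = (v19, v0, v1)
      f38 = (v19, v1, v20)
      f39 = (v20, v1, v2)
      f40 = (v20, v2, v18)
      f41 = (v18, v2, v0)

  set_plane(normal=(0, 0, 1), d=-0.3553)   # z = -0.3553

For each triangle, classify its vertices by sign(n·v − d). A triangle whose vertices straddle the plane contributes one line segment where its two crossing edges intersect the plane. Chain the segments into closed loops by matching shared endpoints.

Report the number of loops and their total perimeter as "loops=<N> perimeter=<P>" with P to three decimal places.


Straddling triangles (28 of 42):
  (v1,v4,v2) [++-] → (1.56651, 0.318731, -0.3553)–(1.72, 0, -0.3553)  len=0.3538
  (v2,v4,v5) [-+-] → (1.56651, 0.318731, -0.3553)–(1.0724, 1.3448, -0.3553)  len=1.1388
  (v2,v5,v0) [--+] → (1.93398, 0.707339, -0.3553)–(2.2746, 0, -0.3553)  len=0.7851
  (v0,v5,v3) [+-+] → (1.93398, 0.707339, -0.3553)–(1.4182, 1.77839, -0.3553)  len=1.1888
  (v4,v7,v5) [++-] → (0.727527, 1.42351, -0.3553)–(1.0724, 1.3448, -0.3553)  len=0.3537
  (v5,v7,v8) [-+-] → (0.727527, 1.42351, -0.3553)–(-0.3827, 1.6769, -0.3553)  len=1.1388
  (v5,v8,v3) [--+] → (0.652842, 1.95306, -0.3553)–(1.4182, 1.77839, -0.3553)  len=0.7850
  (v3,v8,v6) [+-+] → (0.652842, 1.95306, -0.3553)–(-0.506135, 2.21757, -0.3553)  len=1.1888
  (v7,v10,v8) [++-] → (-0.65929, 1.45634, -0.3553)–(-0.3827, 1.6769, -0.3553)  len=0.3538
  (v8,v10,v11) [-+-] → (-0.65929, 1.45634, -0.3553)–(-1.5497, 0.7463, -0.3553)  len=1.1389
  (v8,v11,v6) [--+] → (-1.11995, 1.72809, -0.3553)–(-0.506135, 2.21757, -0.3553)  len=0.7851
  (v6,v11,v9) [+-+] → (-1.11995, 1.72809, -0.3553)–(-2.04936, 0.986912, -0.3553)  len=1.1888
  (v10,v13,v11) [++-] → (-1.5497, 0.392539, -0.3553)–(-1.5497, 0.7463, -0.3553)  len=0.3538
  (v11,v13,v14) [-+-] → (-1.5497, 0.392539, -0.3553)–(-1.5497, -0.7463, -0.3553)  len=1.1388
  (v11,v14,v9) [--+] → (-2.04936, 0.201833, -0.3553)–(-2.04936, 0.986912, -0.3553)  len=0.7851
  (v9,v14,v12) [+-+] → (-2.04936, 0.201833, -0.3553)–(-2.04936, -0.986912, -0.3553)  len=1.1887
  (v13,v16,v14) [++-] → (-1.27311, -0.966861, -0.3553)–(-1.5497, -0.7463, -0.3553)  len=0.3538
  (v14,v16,v17) [-+-] → (-1.27311, -0.966861, -0.3553)–(-0.3827, -1.6769, -0.3553)  len=1.1389
  (v14,v17,v12) [--+] → (-1.43554, -1.47639, -0.3553)–(-2.04936, -0.986912, -0.3553)  len=0.7851
  (v12,v17,v15) [+-+] → (-1.43554, -1.47639, -0.3553)–(-0.506135, -2.21757, -0.3553)  len=1.1888
  (v16,v19,v17) [++-] → (-0.0378273, -1.59819, -0.3553)–(-0.3827, -1.6769, -0.3553)  len=0.3537
  (v17,v19,v20) [-+-] → (-0.0378273, -1.59819, -0.3553)–(1.0724, -1.3448, -0.3553)  len=1.1388
  (v17,v20,v15) [--+] → (0.25922, -2.04289, -0.3553)–(-0.506135, -2.21757, -0.3553)  len=0.7850
  (v15,v20,v18) [+-+] → (0.25922, -2.04289, -0.3553)–(1.4182, -1.77839, -0.3553)  len=1.1888
  (v19,v1,v20) [++-] → (1.22589, -1.02607, -0.3553)–(1.0724, -1.3448, -0.3553)  len=0.3538
  (v20,v1,v2) [-+-] → (1.22589, -1.02607, -0.3553)–(1.72, 0, -0.3553)  len=1.1388
  (v20,v2,v18) [--+] → (1.75882, -1.07105, -0.3553)–(1.4182, -1.77839, -0.3553)  len=0.7851
  (v18,v2,v0) [+-+] → (1.75882, -1.07105, -0.3553)–(2.2746, 0, -0.3553)  len=1.1888

Chained into 2 loop(s):
  loop 1: 14 segments, perimeter = 10.4481
  loop 2: 14 segments, perimeter = 13.8168
Total perimeter = 24.265

loops=2 perimeter=24.265


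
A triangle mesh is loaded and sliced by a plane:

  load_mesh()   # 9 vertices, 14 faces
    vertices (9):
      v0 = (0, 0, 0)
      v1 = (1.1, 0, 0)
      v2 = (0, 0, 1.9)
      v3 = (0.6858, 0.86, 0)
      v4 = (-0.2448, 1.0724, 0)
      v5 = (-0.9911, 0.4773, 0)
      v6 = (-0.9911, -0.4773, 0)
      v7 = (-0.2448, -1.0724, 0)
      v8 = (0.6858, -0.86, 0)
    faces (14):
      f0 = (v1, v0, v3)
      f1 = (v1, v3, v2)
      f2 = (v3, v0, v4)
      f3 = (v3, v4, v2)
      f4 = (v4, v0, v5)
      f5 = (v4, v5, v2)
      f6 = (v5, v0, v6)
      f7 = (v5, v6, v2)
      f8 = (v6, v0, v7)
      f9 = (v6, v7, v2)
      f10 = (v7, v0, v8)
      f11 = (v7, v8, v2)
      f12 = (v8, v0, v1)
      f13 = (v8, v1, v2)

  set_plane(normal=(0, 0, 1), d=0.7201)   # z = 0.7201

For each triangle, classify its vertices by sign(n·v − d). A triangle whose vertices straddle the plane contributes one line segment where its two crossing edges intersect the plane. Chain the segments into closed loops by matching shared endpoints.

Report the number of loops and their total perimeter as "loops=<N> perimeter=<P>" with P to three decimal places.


Straddling triangles (7 of 14):
  (v1,v3,v2) [--+] → (0.425882, 0.53406, 0.7201)–(0.6831, 0, 0.7201)  len=0.5928
  (v3,v4,v2) [--+] → (-0.152021, 0.66596, 0.7201)–(0.425882, 0.53406, 0.7201)  len=0.5928
  (v4,v5,v2) [--+] → (-0.615473, 0.296403, 0.7201)–(-0.152021, 0.66596, 0.7201)  len=0.5928
  (v5,v6,v2) [--+] → (-0.615473, -0.296403, 0.7201)–(-0.615473, 0.296403, 0.7201)  len=0.5928
  (v6,v7,v2) [--+] → (-0.152021, -0.66596, 0.7201)–(-0.615473, -0.296403, 0.7201)  len=0.5928
  (v7,v8,v2) [--+] → (0.425882, -0.53406, 0.7201)–(-0.152021, -0.66596, 0.7201)  len=0.5928
  (v8,v1,v2) [--+] → (0.6831, 0, 0.7201)–(0.425882, -0.53406, 0.7201)  len=0.5928

Chained into 1 loop(s):
  loop 1: 7 segments, perimeter = 4.1494
Total perimeter = 4.149

loops=1 perimeter=4.149


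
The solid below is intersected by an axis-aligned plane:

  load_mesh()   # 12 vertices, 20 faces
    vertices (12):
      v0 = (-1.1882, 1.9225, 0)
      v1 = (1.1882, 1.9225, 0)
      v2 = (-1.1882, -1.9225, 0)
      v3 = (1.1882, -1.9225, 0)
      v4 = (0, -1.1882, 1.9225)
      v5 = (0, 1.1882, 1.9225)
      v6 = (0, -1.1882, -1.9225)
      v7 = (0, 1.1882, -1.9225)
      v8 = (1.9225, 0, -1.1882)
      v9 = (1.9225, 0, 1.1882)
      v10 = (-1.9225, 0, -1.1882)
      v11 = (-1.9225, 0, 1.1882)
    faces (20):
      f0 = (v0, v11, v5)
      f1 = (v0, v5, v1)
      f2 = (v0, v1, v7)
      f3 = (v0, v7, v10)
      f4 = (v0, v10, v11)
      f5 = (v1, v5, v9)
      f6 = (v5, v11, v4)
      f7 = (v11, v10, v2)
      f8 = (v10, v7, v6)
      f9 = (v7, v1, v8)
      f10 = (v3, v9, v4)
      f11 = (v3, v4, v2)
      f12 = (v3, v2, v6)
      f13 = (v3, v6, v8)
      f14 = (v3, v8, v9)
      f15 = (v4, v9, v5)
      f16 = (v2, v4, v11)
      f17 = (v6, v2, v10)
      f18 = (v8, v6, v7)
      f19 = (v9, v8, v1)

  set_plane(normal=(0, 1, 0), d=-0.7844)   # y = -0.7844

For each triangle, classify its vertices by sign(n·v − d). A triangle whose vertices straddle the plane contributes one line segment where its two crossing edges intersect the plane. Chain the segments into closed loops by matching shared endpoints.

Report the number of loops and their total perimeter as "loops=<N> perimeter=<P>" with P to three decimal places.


Straddling triangles (10 of 20):
  (v5,v11,v4) [++-] → (-0.653346, -0.7844, 1.67295)–(0, -0.7844, 1.9225)  len=0.6994
  (v11,v10,v2) [++-] → (-1.6229, -0.7844, -0.703402)–(-1.6229, -0.7844, 0.703402)  len=1.4068
  (v10,v7,v6) [++-] → (0, -0.7844, -1.9225)–(-0.653346, -0.7844, -1.67295)  len=0.6994
  (v3,v9,v4) [-+-] → (1.6229, -0.7844, 0.703402)–(0.653346, -0.7844, 1.67295)  len=1.3712
  (v3,v6,v8) [--+] → (0.653346, -0.7844, -1.67295)–(1.6229, -0.7844, -0.703402)  len=1.3712
  (v3,v8,v9) [-++] → (1.6229, -0.7844, -0.703402)–(1.6229, -0.7844, 0.703402)  len=1.4068
  (v4,v9,v5) [-++] → (0.653346, -0.7844, 1.67295)–(0, -0.7844, 1.9225)  len=0.6994
  (v2,v4,v11) [--+] → (-0.653346, -0.7844, 1.67295)–(-1.6229, -0.7844, 0.703402)  len=1.3712
  (v6,v2,v10) [--+] → (-1.6229, -0.7844, -0.703402)–(-0.653346, -0.7844, -1.67295)  len=1.3712
  (v8,v6,v7) [+-+] → (0.653346, -0.7844, -1.67295)–(0, -0.7844, -1.9225)  len=0.6994

Chained into 1 loop(s):
  loop 1: 10 segments, perimeter = 11.0957
Total perimeter = 11.096

loops=1 perimeter=11.096


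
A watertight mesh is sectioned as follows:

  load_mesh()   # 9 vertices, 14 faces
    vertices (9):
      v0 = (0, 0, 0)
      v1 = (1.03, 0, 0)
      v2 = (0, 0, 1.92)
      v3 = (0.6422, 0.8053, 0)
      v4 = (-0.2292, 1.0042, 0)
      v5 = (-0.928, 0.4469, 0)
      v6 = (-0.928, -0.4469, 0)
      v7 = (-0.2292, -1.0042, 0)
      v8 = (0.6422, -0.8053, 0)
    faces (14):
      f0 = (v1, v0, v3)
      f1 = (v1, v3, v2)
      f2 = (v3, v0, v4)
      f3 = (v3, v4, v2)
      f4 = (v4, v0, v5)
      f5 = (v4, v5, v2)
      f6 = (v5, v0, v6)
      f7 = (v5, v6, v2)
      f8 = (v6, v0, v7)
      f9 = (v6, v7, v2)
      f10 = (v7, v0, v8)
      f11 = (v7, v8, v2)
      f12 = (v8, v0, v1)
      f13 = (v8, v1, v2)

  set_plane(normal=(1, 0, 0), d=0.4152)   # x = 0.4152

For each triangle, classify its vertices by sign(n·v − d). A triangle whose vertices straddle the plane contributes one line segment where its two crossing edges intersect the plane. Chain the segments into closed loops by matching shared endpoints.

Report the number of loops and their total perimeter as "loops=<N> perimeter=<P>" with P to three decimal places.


loops=1 perimeter=4.629

Straddling triangles (8 of 14):
  (v1,v0,v3) [+-+] → (0.4152, 0, 0)–(0.4152, 0.520649, 0)  len=0.5206
  (v1,v3,v2) [++-] → (0.4152, 0.520649, 0.678667)–(0.4152, 0, 1.14603)  len=0.6996
  (v3,v0,v4) [+--] → (0.4152, 0.520649, 0)–(0.4152, 0.857114, 0)  len=0.3365
  (v3,v4,v2) [+--] → (0.4152, 0.857114, 0)–(0.4152, 0.520649, 0.678667)  len=0.7575
  (v7,v0,v8) [--+] → (0.4152, -0.520649, 0)–(0.4152, -0.857114, 0)  len=0.3365
  (v7,v8,v2) [-+-] → (0.4152, -0.857114, 0)–(0.4152, -0.520649, 0.678667)  len=0.7575
  (v8,v0,v1) [+-+] → (0.4152, -0.520649, 0)–(0.4152, 0, 0)  len=0.5206
  (v8,v1,v2) [++-] → (0.4152, 0, 1.14603)–(0.4152, -0.520649, 0.678667)  len=0.6996

Chained into 1 loop(s):
  loop 1: 8 segments, perimeter = 4.6285
Total perimeter = 4.629


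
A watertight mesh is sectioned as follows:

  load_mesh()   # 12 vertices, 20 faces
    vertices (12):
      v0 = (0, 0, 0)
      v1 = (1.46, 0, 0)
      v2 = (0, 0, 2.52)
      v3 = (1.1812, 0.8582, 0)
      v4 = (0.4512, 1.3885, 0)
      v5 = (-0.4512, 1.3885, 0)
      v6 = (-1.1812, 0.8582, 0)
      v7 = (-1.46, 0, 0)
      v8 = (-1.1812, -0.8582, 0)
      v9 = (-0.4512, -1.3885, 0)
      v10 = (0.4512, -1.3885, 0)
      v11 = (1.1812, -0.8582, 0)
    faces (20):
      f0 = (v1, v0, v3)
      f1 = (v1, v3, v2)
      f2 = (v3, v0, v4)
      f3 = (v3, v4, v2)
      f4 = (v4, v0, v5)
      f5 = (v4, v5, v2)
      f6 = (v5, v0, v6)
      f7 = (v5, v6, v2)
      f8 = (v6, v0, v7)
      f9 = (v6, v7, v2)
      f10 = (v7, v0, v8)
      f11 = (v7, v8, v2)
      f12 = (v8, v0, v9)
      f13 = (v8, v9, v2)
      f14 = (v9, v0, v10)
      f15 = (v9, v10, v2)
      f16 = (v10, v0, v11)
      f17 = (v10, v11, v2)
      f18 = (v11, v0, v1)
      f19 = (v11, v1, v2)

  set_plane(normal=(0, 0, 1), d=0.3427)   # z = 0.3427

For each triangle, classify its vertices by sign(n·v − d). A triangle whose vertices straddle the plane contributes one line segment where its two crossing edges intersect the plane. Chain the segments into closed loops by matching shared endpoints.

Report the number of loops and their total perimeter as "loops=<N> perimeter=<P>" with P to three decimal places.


Straddling triangles (10 of 20):
  (v1,v3,v2) [--+] → (1.02057, 0.741492, 0.3427)–(1.26145, 0, 0.3427)  len=0.7796
  (v3,v4,v2) [--+] → (0.38984, 1.19968, 0.3427)–(1.02057, 0.741492, 0.3427)  len=0.7796
  (v4,v5,v2) [--+] → (-0.38984, 1.19968, 0.3427)–(0.38984, 1.19968, 0.3427)  len=0.7797
  (v5,v6,v2) [--+] → (-1.02057, 0.741492, 0.3427)–(-0.38984, 1.19968, 0.3427)  len=0.7796
  (v6,v7,v2) [--+] → (-1.26145, 0, 0.3427)–(-1.02057, 0.741492, 0.3427)  len=0.7796
  (v7,v8,v2) [--+] → (-1.02057, -0.741492, 0.3427)–(-1.26145, 0, 0.3427)  len=0.7796
  (v8,v9,v2) [--+] → (-0.38984, -1.19968, 0.3427)–(-1.02057, -0.741492, 0.3427)  len=0.7796
  (v9,v10,v2) [--+] → (0.38984, -1.19968, 0.3427)–(-0.38984, -1.19968, 0.3427)  len=0.7797
  (v10,v11,v2) [--+] → (1.02057, -0.741492, 0.3427)–(0.38984, -1.19968, 0.3427)  len=0.7796
  (v11,v1,v2) [--+] → (1.26145, 0, 0.3427)–(1.02057, -0.741492, 0.3427)  len=0.7796

Chained into 1 loop(s):
  loop 1: 10 segments, perimeter = 7.7962
Total perimeter = 7.796

loops=1 perimeter=7.796


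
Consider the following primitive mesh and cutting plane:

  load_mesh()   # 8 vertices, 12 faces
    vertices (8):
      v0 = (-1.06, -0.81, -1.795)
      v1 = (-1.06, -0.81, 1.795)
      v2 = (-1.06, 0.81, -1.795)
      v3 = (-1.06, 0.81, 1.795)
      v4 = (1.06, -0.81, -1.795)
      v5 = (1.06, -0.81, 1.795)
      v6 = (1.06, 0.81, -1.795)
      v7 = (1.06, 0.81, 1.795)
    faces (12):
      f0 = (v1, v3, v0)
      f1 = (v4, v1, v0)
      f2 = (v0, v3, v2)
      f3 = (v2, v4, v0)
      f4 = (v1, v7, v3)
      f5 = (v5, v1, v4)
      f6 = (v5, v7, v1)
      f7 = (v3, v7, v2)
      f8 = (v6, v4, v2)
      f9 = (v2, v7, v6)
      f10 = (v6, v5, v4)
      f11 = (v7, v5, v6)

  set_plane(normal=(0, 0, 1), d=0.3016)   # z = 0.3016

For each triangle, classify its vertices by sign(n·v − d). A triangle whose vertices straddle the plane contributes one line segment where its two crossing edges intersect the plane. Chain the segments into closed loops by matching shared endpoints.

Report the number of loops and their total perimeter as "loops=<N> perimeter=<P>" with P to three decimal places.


Straddling triangles (8 of 12):
  (v1,v3,v0) [++-] → (-1.06, 0.136098, 0.3016)–(-1.06, -0.81, 0.3016)  len=0.9461
  (v4,v1,v0) [-+-] → (-0.178104, -0.81, 0.3016)–(-1.06, -0.81, 0.3016)  len=0.8819
  (v0,v3,v2) [-+-] → (-1.06, 0.136098, 0.3016)–(-1.06, 0.81, 0.3016)  len=0.6739
  (v5,v1,v4) [++-] → (-0.178104, -0.81, 0.3016)–(1.06, -0.81, 0.3016)  len=1.2381
  (v3,v7,v2) [++-] → (0.178104, 0.81, 0.3016)–(-1.06, 0.81, 0.3016)  len=1.2381
  (v2,v7,v6) [-+-] → (0.178104, 0.81, 0.3016)–(1.06, 0.81, 0.3016)  len=0.8819
  (v6,v5,v4) [-+-] → (1.06, -0.136098, 0.3016)–(1.06, -0.81, 0.3016)  len=0.6739
  (v7,v5,v6) [++-] → (1.06, -0.136098, 0.3016)–(1.06, 0.81, 0.3016)  len=0.9461

Chained into 1 loop(s):
  loop 1: 8 segments, perimeter = 7.4800
Total perimeter = 7.480

loops=1 perimeter=7.480


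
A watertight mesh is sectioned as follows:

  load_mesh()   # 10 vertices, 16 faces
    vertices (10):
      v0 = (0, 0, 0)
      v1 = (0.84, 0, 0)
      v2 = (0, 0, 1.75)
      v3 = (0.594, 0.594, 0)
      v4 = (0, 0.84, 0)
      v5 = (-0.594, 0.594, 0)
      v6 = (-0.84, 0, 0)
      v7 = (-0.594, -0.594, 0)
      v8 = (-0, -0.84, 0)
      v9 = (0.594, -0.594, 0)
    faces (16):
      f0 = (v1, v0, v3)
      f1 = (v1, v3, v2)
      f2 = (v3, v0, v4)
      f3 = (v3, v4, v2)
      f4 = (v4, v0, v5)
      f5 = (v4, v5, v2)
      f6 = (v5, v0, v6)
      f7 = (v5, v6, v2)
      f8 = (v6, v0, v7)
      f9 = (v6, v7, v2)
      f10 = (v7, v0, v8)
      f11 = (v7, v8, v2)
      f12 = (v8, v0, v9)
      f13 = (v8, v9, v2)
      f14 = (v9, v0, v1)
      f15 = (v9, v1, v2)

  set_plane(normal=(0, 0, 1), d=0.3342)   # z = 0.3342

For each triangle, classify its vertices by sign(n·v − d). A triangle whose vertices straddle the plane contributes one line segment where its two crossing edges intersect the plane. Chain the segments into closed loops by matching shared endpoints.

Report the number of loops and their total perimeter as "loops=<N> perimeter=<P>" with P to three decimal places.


loops=1 perimeter=4.161

Straddling triangles (8 of 16):
  (v1,v3,v2) [--+] → (0.480563, 0.480563, 0.3342)–(0.679584, 0, 0.3342)  len=0.5201
  (v3,v4,v2) [--+] → (0, 0.679584, 0.3342)–(0.480563, 0.480563, 0.3342)  len=0.5201
  (v4,v5,v2) [--+] → (-0.480563, 0.480563, 0.3342)–(0, 0.679584, 0.3342)  len=0.5201
  (v5,v6,v2) [--+] → (-0.679584, 0, 0.3342)–(-0.480563, 0.480563, 0.3342)  len=0.5201
  (v6,v7,v2) [--+] → (-0.480563, -0.480563, 0.3342)–(-0.679584, 0, 0.3342)  len=0.5201
  (v7,v8,v2) [--+] → (0, -0.679584, 0.3342)–(-0.480563, -0.480563, 0.3342)  len=0.5201
  (v8,v9,v2) [--+] → (0.480563, -0.480563, 0.3342)–(0, -0.679584, 0.3342)  len=0.5201
  (v9,v1,v2) [--+] → (0.679584, 0, 0.3342)–(0.480563, -0.480563, 0.3342)  len=0.5201

Chained into 1 loop(s):
  loop 1: 8 segments, perimeter = 4.1612
Total perimeter = 4.161


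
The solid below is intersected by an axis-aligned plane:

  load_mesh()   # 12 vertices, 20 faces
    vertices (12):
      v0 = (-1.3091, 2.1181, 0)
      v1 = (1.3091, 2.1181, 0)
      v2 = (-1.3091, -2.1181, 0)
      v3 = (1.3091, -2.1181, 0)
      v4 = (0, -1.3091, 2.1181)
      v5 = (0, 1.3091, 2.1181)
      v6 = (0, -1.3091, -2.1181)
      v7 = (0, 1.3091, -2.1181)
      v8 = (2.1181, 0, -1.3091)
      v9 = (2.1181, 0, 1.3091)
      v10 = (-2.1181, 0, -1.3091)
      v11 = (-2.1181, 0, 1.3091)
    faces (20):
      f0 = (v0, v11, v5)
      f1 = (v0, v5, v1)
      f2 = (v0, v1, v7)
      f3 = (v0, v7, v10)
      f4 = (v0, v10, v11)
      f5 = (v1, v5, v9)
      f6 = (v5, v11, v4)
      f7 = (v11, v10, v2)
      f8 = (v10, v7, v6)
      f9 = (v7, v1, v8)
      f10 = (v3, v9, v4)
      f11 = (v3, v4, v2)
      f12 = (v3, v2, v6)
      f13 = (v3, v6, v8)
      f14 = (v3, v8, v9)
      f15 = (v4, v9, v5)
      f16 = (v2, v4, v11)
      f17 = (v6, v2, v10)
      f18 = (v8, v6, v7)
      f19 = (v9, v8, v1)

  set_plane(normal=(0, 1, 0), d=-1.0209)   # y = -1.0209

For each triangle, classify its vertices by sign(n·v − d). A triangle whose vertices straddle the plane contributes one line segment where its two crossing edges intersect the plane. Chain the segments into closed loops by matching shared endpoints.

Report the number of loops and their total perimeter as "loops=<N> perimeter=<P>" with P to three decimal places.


Straddling triangles (10 of 20):
  (v5,v11,v4) [++-] → (-0.466302, -1.0209, 1.94)–(0, -1.0209, 2.1181)  len=0.4992
  (v11,v10,v2) [++-] → (-1.72817, -1.0209, -0.678129)–(-1.72817, -1.0209, 0.678129)  len=1.3563
  (v10,v7,v6) [++-] → (0, -1.0209, -2.1181)–(-0.466302, -1.0209, -1.94)  len=0.4992
  (v3,v9,v4) [-+-] → (1.72817, -1.0209, 0.678129)–(0.466302, -1.0209, 1.94)  len=1.7846
  (v3,v6,v8) [--+] → (0.466302, -1.0209, -1.94)–(1.72817, -1.0209, -0.678129)  len=1.7846
  (v3,v8,v9) [-++] → (1.72817, -1.0209, -0.678129)–(1.72817, -1.0209, 0.678129)  len=1.3563
  (v4,v9,v5) [-++] → (0.466302, -1.0209, 1.94)–(0, -1.0209, 2.1181)  len=0.4992
  (v2,v4,v11) [--+] → (-0.466302, -1.0209, 1.94)–(-1.72817, -1.0209, 0.678129)  len=1.7846
  (v6,v2,v10) [--+] → (-1.72817, -1.0209, -0.678129)–(-0.466302, -1.0209, -1.94)  len=1.7846
  (v8,v6,v7) [+-+] → (0.466302, -1.0209, -1.94)–(0, -1.0209, -2.1181)  len=0.4992

Chained into 1 loop(s):
  loop 1: 10 segments, perimeter = 11.8474
Total perimeter = 11.847

loops=1 perimeter=11.847


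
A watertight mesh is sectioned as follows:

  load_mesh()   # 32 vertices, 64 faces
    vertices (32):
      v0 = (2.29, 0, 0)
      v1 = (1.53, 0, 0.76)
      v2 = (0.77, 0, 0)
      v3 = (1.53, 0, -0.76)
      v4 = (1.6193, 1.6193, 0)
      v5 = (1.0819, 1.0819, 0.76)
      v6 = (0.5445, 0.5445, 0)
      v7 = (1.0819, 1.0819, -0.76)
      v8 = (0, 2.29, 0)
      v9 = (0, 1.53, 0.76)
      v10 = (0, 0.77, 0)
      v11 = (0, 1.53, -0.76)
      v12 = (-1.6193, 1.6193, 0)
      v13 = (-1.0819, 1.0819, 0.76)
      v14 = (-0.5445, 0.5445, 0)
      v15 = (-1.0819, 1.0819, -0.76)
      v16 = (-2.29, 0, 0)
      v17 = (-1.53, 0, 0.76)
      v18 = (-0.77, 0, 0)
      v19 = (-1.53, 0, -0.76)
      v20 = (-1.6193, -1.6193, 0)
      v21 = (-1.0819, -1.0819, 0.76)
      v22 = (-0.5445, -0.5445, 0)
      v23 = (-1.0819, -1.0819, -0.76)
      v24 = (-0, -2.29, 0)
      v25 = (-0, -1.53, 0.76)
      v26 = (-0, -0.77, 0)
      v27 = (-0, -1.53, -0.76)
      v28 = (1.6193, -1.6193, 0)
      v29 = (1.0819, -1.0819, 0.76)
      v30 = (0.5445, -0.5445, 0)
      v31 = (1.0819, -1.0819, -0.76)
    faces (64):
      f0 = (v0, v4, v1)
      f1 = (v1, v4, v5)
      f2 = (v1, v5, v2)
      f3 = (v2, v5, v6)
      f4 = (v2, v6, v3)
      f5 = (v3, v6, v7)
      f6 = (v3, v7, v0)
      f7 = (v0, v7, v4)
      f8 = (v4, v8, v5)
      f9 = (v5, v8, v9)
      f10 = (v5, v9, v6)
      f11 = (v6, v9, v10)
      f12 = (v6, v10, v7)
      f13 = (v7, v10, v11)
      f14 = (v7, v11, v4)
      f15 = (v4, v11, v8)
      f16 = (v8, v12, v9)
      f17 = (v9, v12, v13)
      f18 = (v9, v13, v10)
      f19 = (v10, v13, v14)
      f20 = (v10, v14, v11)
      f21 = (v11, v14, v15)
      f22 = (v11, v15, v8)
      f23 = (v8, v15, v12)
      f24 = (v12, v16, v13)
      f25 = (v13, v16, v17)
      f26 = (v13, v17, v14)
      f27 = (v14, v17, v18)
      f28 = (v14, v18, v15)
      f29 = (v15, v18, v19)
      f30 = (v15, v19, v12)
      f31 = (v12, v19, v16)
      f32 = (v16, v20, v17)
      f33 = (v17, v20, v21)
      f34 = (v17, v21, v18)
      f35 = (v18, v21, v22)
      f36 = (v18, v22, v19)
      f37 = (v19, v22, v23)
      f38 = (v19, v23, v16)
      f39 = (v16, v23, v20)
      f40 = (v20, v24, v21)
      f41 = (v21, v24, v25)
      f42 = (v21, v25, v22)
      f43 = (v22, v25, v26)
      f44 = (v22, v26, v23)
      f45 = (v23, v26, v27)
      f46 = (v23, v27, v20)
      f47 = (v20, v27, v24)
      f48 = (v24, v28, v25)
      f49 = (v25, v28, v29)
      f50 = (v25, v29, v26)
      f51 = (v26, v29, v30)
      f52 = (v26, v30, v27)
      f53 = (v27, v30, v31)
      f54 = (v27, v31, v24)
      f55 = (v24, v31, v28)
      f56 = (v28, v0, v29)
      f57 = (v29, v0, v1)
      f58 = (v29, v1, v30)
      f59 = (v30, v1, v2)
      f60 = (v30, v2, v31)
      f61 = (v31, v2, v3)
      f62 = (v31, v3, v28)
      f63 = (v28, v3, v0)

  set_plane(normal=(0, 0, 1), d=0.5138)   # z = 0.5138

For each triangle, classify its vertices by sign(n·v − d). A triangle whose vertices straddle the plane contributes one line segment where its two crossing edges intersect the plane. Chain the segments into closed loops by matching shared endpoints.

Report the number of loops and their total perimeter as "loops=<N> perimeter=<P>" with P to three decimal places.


loops=2 perimeter=18.736

Straddling triangles (32 of 64):
  (v0,v4,v1) [--+] → (1.55893, 0.524568, 0.5138)–(1.7762, 0, 0.5138)  len=0.5678
  (v1,v4,v5) [+-+] → (1.55893, 0.524568, 0.5138)–(1.25599, 1.25599, 0.5138)  len=0.7917
  (v1,v5,v2) [++-] → (0.980861, 0.731421, 0.5138)–(1.2838, 0, 0.5138)  len=0.7917
  (v2,v5,v6) [-+-] → (0.980861, 0.731421, 0.5138)–(0.907811, 0.907811, 0.5138)  len=0.1909
  (v4,v8,v5) [--+] → (0.731421, 1.47326, 0.5138)–(1.25599, 1.25599, 0.5138)  len=0.5678
  (v5,v8,v9) [+-+] → (0.731421, 1.47326, 0.5138)–(0, 1.7762, 0.5138)  len=0.7917
  (v5,v9,v6) [++-] → (0.176389, 1.21075, 0.5138)–(0.907811, 0.907811, 0.5138)  len=0.7917
  (v6,v9,v10) [-+-] → (0.176389, 1.21075, 0.5138)–(0, 1.2838, 0.5138)  len=0.1909
  (v8,v12,v9) [--+] → (-0.524568, 1.55893, 0.5138)–(0, 1.7762, 0.5138)  len=0.5678
  (v9,v12,v13) [+-+] → (-0.524568, 1.55893, 0.5138)–(-1.25599, 1.25599, 0.5138)  len=0.7917
  (v9,v13,v10) [++-] → (-0.731421, 0.980861, 0.5138)–(0, 1.2838, 0.5138)  len=0.7917
  (v10,v13,v14) [-+-] → (-0.731421, 0.980861, 0.5138)–(-0.907811, 0.907811, 0.5138)  len=0.1909
  (v12,v16,v13) [--+] → (-1.47326, 0.731421, 0.5138)–(-1.25599, 1.25599, 0.5138)  len=0.5678
  (v13,v16,v17) [+-+] → (-1.47326, 0.731421, 0.5138)–(-1.7762, 0, 0.5138)  len=0.7917
  (v13,v17,v14) [++-] → (-1.21075, 0.176389, 0.5138)–(-0.907811, 0.907811, 0.5138)  len=0.7917
  (v14,v17,v18) [-+-] → (-1.21075, 0.176389, 0.5138)–(-1.2838, 0, 0.5138)  len=0.1909
  (v16,v20,v17) [--+] → (-1.55893, -0.524568, 0.5138)–(-1.7762, 0, 0.5138)  len=0.5678
  (v17,v20,v21) [+-+] → (-1.55893, -0.524568, 0.5138)–(-1.25599, -1.25599, 0.5138)  len=0.7917
  (v17,v21,v18) [++-] → (-0.980861, -0.731421, 0.5138)–(-1.2838, 0, 0.5138)  len=0.7917
  (v18,v21,v22) [-+-] → (-0.980861, -0.731421, 0.5138)–(-0.907811, -0.907811, 0.5138)  len=0.1909
  (v20,v24,v21) [--+] → (-0.731421, -1.47326, 0.5138)–(-1.25599, -1.25599, 0.5138)  len=0.5678
  (v21,v24,v25) [+-+] → (-0.731421, -1.47326, 0.5138)–(0, -1.7762, 0.5138)  len=0.7917
  (v21,v25,v22) [++-] → (-0.176389, -1.21075, 0.5138)–(-0.907811, -0.907811, 0.5138)  len=0.7917
  (v22,v25,v26) [-+-] → (-0.176389, -1.21075, 0.5138)–(0, -1.2838, 0.5138)  len=0.1909
  (v24,v28,v25) [--+] → (0.524568, -1.55893, 0.5138)–(0, -1.7762, 0.5138)  len=0.5678
  (v25,v28,v29) [+-+] → (0.524568, -1.55893, 0.5138)–(1.25599, -1.25599, 0.5138)  len=0.7917
  (v25,v29,v26) [++-] → (0.731421, -0.980861, 0.5138)–(0, -1.2838, 0.5138)  len=0.7917
  (v26,v29,v30) [-+-] → (0.731421, -0.980861, 0.5138)–(0.907811, -0.907811, 0.5138)  len=0.1909
  (v28,v0,v29) [--+] → (1.47326, -0.731421, 0.5138)–(1.25599, -1.25599, 0.5138)  len=0.5678
  (v29,v0,v1) [+-+] → (1.47326, -0.731421, 0.5138)–(1.7762, 0, 0.5138)  len=0.7917
  (v29,v1,v30) [++-] → (1.21075, -0.176389, 0.5138)–(0.907811, -0.907811, 0.5138)  len=0.7917
  (v30,v1,v2) [-+-] → (1.21075, -0.176389, 0.5138)–(1.2838, 0, 0.5138)  len=0.1909

Chained into 2 loop(s):
  loop 1: 16 segments, perimeter = 10.8757
  loop 2: 16 segments, perimeter = 7.8607
Total perimeter = 18.736


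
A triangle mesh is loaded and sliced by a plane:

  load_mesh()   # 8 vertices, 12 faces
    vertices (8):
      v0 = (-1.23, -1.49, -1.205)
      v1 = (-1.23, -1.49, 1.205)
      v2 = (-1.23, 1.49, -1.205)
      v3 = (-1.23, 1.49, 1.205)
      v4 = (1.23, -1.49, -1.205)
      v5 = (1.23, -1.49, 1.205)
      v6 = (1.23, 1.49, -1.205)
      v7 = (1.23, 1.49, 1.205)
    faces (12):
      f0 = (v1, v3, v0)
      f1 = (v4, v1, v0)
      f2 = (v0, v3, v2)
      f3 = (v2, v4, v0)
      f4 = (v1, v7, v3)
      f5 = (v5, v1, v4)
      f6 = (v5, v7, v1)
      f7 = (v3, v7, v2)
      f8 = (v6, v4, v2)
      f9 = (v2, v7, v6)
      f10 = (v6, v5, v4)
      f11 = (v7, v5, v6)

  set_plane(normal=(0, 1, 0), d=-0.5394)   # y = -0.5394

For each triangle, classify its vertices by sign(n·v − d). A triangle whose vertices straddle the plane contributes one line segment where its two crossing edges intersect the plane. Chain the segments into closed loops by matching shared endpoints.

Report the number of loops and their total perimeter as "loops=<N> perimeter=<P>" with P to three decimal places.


loops=1 perimeter=9.740

Straddling triangles (8 of 12):
  (v1,v3,v0) [-+-] → (-1.23, -0.5394, 1.205)–(-1.23, -0.5394, -0.436226)  len=1.6412
  (v0,v3,v2) [-++] → (-1.23, -0.5394, -0.436226)–(-1.23, -0.5394, -1.205)  len=0.7688
  (v2,v4,v0) [+--] → (0.445277, -0.5394, -1.205)–(-1.23, -0.5394, -1.205)  len=1.6753
  (v1,v7,v3) [-++] → (-0.445277, -0.5394, 1.205)–(-1.23, -0.5394, 1.205)  len=0.7847
  (v5,v7,v1) [-+-] → (1.23, -0.5394, 1.205)–(-0.445277, -0.5394, 1.205)  len=1.6753
  (v6,v4,v2) [+-+] → (1.23, -0.5394, -1.205)–(0.445277, -0.5394, -1.205)  len=0.7847
  (v6,v5,v4) [+--] → (1.23, -0.5394, 0.436226)–(1.23, -0.5394, -1.205)  len=1.6412
  (v7,v5,v6) [+-+] → (1.23, -0.5394, 1.205)–(1.23, -0.5394, 0.436226)  len=0.7688

Chained into 1 loop(s):
  loop 1: 8 segments, perimeter = 9.7400
Total perimeter = 9.740
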